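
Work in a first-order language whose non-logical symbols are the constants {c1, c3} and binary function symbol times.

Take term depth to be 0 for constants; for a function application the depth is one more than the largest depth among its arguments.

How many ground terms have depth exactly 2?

If N_k denotes the number of depth-≤k ground terms, the 2 constants give N_0 = 2, and each function symbol of arity r contributes N_{k-1}^r new terms at level k: N_k = 2 + N_{k-1}^2.
N_0 = 2
N_1 = 2 + 2^2 = 6
N_2 = 2 + 6^2 = 38
Terms of depth exactly 2: N_2 − N_1 = 38 − 6 = 32.

32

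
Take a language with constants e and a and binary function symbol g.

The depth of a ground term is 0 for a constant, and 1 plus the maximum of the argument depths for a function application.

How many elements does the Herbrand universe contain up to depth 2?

Let N_k count ground terms of depth at most k. Each non-constant term of depth ≤ k is some function symbol applied to depth-≤(k−1) arguments, giving N_k = 2 + N_{k-1}^2.
N_0 = 2
N_1 = 2 + 2^2 = 6
N_2 = 2 + 6^2 = 38

38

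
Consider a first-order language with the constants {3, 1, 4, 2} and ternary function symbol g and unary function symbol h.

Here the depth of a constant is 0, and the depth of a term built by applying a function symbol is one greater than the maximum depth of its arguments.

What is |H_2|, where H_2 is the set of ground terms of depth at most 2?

If N_k denotes the number of depth-≤k ground terms, the 4 constants give N_0 = 4, and each function symbol of arity r contributes N_{k-1}^r new terms at level k: N_k = 4 + N_{k-1}^3 + N_{k-1}.
N_0 = 4
N_1 = 4 + 4^3 + 4 = 72
N_2 = 4 + 72^3 + 72 = 373324

373324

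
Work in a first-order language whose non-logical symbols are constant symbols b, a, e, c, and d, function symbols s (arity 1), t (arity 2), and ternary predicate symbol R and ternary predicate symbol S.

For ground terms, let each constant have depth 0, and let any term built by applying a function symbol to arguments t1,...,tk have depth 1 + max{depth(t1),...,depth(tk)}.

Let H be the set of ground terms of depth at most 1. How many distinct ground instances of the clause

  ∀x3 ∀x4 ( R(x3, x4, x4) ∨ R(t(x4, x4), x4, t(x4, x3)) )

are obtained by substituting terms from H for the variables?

Ground terms of depth ≤ 1:
  Let N_k count ground terms of depth at most k. Each non-constant term of depth ≤ k is some function symbol applied to depth-≤(k−1) arguments, giving N_k = 5 + N_{k-1} + N_{k-1}^2.
  N_0 = 5
  N_1 = 5 + 5 + 5^2 = 35
So there are 35 ground terms available for substitution.
Each of x3, x4 ranges independently over the available ground terms, and distinct assignments produce distinct instances.
Number of ground instances = 35^2 = 1225.

1225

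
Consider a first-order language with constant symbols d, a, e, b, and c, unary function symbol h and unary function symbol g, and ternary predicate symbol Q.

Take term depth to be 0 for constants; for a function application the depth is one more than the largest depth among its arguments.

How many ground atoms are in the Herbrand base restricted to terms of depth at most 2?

First count ground terms of depth ≤ 2.
Let N_k = |{terms of depth ≤ k}|. Then N_0 = 5 and N_k = 5 + N_{k-1} + N_{k-1} for k ≥ 1 (one summand per function symbol, arity giving the exponent).
N_0 = 5
N_1 = 5 + 5 + 5 = 15
N_2 = 5 + 15 + 15 = 35
So |H| = 35.
A ground atom is a predicate applied to a tuple of terms from H, so the count is the sum over predicates of |H|^arity:
  Q: 35^3 = 42875
Total ground atoms: 42875.

42875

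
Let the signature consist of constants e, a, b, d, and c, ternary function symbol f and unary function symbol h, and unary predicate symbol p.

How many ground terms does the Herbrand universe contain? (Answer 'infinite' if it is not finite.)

The signature has at least one function symbol (f, arity 3) and at least one constant (e).
Iterating f gives infinitely many distinct ground terms: e, f(e, e, e), f(f(e, e, e), f(e, e, e), f(e, e, e)), ...
So the Herbrand universe is infinite.

infinite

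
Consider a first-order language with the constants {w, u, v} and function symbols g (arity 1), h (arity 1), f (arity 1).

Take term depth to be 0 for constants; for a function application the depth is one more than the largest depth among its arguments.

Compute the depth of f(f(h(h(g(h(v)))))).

depth(h(v)) = 1 + depth(v) = 1 + 0 = 1
depth(g(h(v))) = 1 + depth(h(v)) = 1 + 1 = 2
depth(h(g(h(v)))) = 1 + depth(g(h(v))) = 1 + 2 = 3
depth(h(h(g(h(v))))) = 1 + depth(h(g(h(v)))) = 1 + 3 = 4
depth(f(h(h(g(h(v)))))) = 1 + depth(h(h(g(h(v))))) = 1 + 4 = 5
depth(f(f(h(h(g(h(v))))))) = 1 + depth(f(h(h(g(h(v)))))) = 1 + 5 = 6

6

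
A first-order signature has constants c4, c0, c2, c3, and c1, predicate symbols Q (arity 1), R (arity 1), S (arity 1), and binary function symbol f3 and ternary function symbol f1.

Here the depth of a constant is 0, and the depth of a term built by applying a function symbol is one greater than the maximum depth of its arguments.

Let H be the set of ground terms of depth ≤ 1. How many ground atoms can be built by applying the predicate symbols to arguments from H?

465

First count ground terms of depth ≤ 1.
Let N_k = |{terms of depth ≤ k}|. Then N_0 = 5 and N_k = 5 + N_{k-1}^2 + N_{k-1}^3 for k ≥ 1 (one summand per function symbol, arity giving the exponent).
N_0 = 5
N_1 = 5 + 5^2 + 5^3 = 155
So |H| = 155.
Ground atoms are formed by filling each argument slot of a predicate with a term from H, so an r-ary predicate gives |H|^r atoms:
  Q: 155;  R: 155;  S: 155
Total ground atoms: 155 + 155 + 155 = 465.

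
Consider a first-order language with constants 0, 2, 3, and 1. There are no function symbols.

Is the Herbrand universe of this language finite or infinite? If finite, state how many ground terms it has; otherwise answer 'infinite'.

4

There are no function symbols, so every ground term is one of the 4 constants.
The Herbrand universe is {0, 2, 3, 1}, which is finite with 4 elements.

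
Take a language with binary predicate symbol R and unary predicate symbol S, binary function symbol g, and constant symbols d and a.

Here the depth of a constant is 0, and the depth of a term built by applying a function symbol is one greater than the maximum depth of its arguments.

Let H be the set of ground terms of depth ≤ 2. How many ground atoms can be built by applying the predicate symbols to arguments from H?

First count ground terms of depth ≤ 2.
Write N_k for the number of ground terms of depth ≤ k. A term of depth ≤ k is either a constant or a function symbol applied to arguments of depth ≤ k−1, so N_k = 2 + N_{k-1}^2.
N_0 = 2
N_1 = 2 + 2^2 = 6
N_2 = 2 + 6^2 = 38
So |H| = 38.
For each predicate symbol, the number of ground atoms is |H| raised to its arity; summing:
  R: 38^2 = 1444;  S: 38
Total ground atoms: 1444 + 38 = 1482.

1482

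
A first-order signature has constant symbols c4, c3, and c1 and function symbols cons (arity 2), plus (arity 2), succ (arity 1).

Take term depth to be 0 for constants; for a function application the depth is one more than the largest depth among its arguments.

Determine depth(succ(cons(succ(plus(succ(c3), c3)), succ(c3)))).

5

depth(succ(c3)) = 1 + depth(c3) = 1 + 0 = 1
depth(plus(succ(c3), c3)) = 1 + max(1, 0) = 2
depth(succ(plus(succ(c3), c3))) = 1 + depth(plus(succ(c3), c3)) = 1 + 2 = 3
depth(cons(succ(plus(succ(c3), c3)), succ(c3))) = 1 + max(3, 1) = 4
depth(succ(cons(succ(plus(succ(c3), c3)), succ(c3)))) = 1 + depth(cons(succ(plus(succ(c3), c3)), succ(c3))) = 1 + 4 = 5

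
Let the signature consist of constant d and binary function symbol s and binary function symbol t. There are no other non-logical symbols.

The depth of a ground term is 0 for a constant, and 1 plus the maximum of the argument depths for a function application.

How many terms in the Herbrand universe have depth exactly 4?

Let N_k = |{terms of depth ≤ k}|. Then N_0 = 1 and N_k = 1 + N_{k-1}^2 + N_{k-1}^2 for k ≥ 1 (one summand per function symbol, arity giving the exponent).
N_0 = 1
N_1 = 1 + 1^2 + 1^2 = 3
N_2 = 1 + 3^2 + 3^2 = 19
N_3 = 1 + 19^2 + 19^2 = 723
N_4 = 1 + 723^2 + 723^2 = 1045459
Terms of depth exactly 4: N_4 − N_3 = 1045459 − 723 = 1044736.

1044736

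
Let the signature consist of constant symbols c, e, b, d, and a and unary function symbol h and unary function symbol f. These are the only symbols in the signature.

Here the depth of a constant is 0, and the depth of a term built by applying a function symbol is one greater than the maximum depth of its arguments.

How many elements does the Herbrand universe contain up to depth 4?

155

Count level by level. With function symbols h/1, f/1, the terms of depth ≤ k are the 5 constants together with each function applied to depth-≤(k−1) tuples, so N_k = 5 + N_{k-1} + N_{k-1}.
N_0 = 5
N_1 = 5 + 5 + 5 = 15
N_2 = 5 + 15 + 15 = 35
N_3 = 5 + 35 + 35 = 75
N_4 = 5 + 75 + 75 = 155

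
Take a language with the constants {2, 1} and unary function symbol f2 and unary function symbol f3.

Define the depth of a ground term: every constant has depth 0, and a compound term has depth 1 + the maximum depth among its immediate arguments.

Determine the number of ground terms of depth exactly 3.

Let N_k count ground terms of depth at most k. Each non-constant term of depth ≤ k is some function symbol applied to depth-≤(k−1) arguments, giving N_k = 2 + N_{k-1} + N_{k-1}.
N_0 = 2
N_1 = 2 + 2 + 2 = 6
N_2 = 2 + 6 + 6 = 14
N_3 = 2 + 14 + 14 = 30
Terms of depth exactly 3: N_3 − N_2 = 30 − 14 = 16.

16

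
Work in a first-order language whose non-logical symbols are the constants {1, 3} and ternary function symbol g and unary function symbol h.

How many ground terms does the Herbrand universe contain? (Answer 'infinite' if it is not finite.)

infinite

The signature has at least one function symbol (g, arity 3) and at least one constant (1).
Iterating g gives infinitely many distinct ground terms: 1, g(1, 1, 1), g(g(1, 1, 1), g(1, 1, 1), g(1, 1, 1)), ...
So the Herbrand universe is infinite.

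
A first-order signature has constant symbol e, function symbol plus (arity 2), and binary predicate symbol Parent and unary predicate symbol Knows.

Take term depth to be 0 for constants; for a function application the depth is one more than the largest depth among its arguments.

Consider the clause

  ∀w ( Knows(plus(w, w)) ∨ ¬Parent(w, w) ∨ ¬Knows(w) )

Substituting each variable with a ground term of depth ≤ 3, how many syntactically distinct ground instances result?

26

Ground terms of depth ≤ 3:
  Let N_k = |{terms of depth ≤ k}|. Then N_0 = 1 and N_k = 1 + N_{k-1}^2 for k ≥ 1 (one summand per function symbol, arity giving the exponent).
  N_0 = 1
  N_1 = 1 + 1^2 = 2
  N_2 = 1 + 2^2 = 5
  N_3 = 1 + 5^2 = 26
So there are 26 ground terms available for substitution.
The body mentions the single quantified variable w; since ground terms form a free algebra, no two substitutions collapse to the same formula.
Number of ground instances = 26.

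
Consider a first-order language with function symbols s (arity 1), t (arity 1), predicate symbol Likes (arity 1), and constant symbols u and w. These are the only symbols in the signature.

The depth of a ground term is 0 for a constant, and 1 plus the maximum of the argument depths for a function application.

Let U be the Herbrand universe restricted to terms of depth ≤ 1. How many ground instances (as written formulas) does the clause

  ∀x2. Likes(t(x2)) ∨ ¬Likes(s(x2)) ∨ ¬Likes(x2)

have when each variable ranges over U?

Ground terms of depth ≤ 1:
  Let N_k = |{terms of depth ≤ k}|. Then N_0 = 2 and N_k = 2 + N_{k-1} + N_{k-1} for k ≥ 1 (one summand per function symbol, arity giving the exponent).
  N_0 = 2
  N_1 = 2 + 2 + 2 = 6
So there are 6 ground terms available for substitution.
The variable x2 ranges independently over the available ground terms, and distinct assignments produce distinct instances.
Number of ground instances = 6.

6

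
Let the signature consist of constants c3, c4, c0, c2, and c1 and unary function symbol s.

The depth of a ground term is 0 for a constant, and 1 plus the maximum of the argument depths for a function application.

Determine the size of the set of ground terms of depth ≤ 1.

10

If N_k denotes the number of depth-≤k ground terms, the 5 constants give N_0 = 5, and each function symbol of arity r contributes N_{k-1}^r new terms at level k: N_k = 5 + N_{k-1}.
N_0 = 5
N_1 = 5 + 5 = 10
Explicitly: c3, c4, c0, c2, c1, s(c3), s(c4), s(c0), s(c2), s(c1).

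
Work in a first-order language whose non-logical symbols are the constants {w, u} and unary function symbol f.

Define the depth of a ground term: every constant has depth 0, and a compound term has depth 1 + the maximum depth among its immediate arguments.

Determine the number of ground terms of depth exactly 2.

2

If N_k denotes the number of depth-≤k ground terms, the 2 constants give N_0 = 2, and each function symbol of arity r contributes N_{k-1}^r new terms at level k: N_k = 2 + N_{k-1}.
N_0 = 2
N_1 = 2 + 2 = 4
N_2 = 2 + 4 = 6
Terms of depth exactly 2: N_2 − N_1 = 6 − 4 = 2.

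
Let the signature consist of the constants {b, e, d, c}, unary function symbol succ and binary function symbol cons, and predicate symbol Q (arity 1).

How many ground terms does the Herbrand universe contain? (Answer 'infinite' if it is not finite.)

The signature has at least one function symbol (succ, arity 1) and at least one constant (b).
Iterating succ gives infinitely many distinct ground terms: b, succ(b), succ(succ(b)), ...
So the Herbrand universe is infinite.

infinite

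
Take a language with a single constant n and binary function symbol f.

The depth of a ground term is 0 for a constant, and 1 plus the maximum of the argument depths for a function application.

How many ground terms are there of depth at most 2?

Let N_k count ground terms of depth at most k. Each non-constant term of depth ≤ k is some function symbol applied to depth-≤(k−1) arguments, giving N_k = 1 + N_{k-1}^2.
N_0 = 1
N_1 = 1 + 1^2 = 2
N_2 = 1 + 2^2 = 5

5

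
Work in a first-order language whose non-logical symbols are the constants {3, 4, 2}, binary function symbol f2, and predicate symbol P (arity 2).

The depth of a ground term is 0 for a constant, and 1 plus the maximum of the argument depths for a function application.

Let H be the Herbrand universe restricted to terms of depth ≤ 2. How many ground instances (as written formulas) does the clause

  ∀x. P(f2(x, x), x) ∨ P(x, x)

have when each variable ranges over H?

147

Ground terms of depth ≤ 2:
  Let N_k = |{terms of depth ≤ k}|. Then N_0 = 3 and N_k = 3 + N_{k-1}^2 for k ≥ 1 (one summand per function symbol, arity giving the exponent).
  N_0 = 3
  N_1 = 3 + 3^2 = 12
  N_2 = 3 + 12^2 = 147
So there are 147 ground terms available for substitution.
The body mentions the single quantified variable x; since ground terms form a free algebra, no two substitutions collapse to the same formula.
Number of ground instances = 147.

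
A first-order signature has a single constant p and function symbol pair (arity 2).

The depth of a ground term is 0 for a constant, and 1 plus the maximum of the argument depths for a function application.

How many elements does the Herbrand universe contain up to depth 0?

1

Let N_k = |{terms of depth ≤ k}|. Then N_0 = 1 and N_k = 1 + N_{k-1}^2 for k ≥ 1 (one summand per function symbol, arity giving the exponent).
N_0 = 1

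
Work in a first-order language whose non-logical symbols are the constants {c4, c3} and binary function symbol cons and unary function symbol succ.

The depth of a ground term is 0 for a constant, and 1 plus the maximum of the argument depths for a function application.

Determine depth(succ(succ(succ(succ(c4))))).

4

depth(succ(c4)) = 1 + depth(c4) = 1 + 0 = 1
depth(succ(succ(c4))) = 1 + depth(succ(c4)) = 1 + 1 = 2
depth(succ(succ(succ(c4)))) = 1 + depth(succ(succ(c4))) = 1 + 2 = 3
depth(succ(succ(succ(succ(c4))))) = 1 + depth(succ(succ(succ(c4)))) = 1 + 3 = 4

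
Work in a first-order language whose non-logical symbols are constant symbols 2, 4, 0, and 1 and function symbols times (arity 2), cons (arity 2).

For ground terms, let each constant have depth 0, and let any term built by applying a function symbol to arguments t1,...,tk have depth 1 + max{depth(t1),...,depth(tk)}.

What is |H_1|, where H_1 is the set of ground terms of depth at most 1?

36

If N_k denotes the number of depth-≤k ground terms, the 4 constants give N_0 = 4, and each function symbol of arity r contributes N_{k-1}^r new terms at level k: N_k = 4 + N_{k-1}^2 + N_{k-1}^2.
N_0 = 4
N_1 = 4 + 4^2 + 4^2 = 36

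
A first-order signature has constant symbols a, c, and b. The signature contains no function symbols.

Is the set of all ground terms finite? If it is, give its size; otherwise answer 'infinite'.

3

There are no function symbols, so every ground term is one of the 3 constants.
The Herbrand universe is {a, c, b}, which is finite with 3 elements.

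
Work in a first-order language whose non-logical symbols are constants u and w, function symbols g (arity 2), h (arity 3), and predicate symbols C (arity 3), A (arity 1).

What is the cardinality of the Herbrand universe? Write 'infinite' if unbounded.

infinite

The signature has at least one function symbol (g, arity 2) and at least one constant (u).
Iterating g gives infinitely many distinct ground terms: u, g(u, u), g(g(u, u), g(u, u)), ...
So the Herbrand universe is infinite.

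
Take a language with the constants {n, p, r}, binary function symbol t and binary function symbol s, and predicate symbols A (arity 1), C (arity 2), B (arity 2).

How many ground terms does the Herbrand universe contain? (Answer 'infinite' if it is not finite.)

The signature has at least one function symbol (t, arity 2) and at least one constant (n).
Iterating t gives infinitely many distinct ground terms: n, t(n, n), t(t(n, n), t(n, n)), ...
So the Herbrand universe is infinite.

infinite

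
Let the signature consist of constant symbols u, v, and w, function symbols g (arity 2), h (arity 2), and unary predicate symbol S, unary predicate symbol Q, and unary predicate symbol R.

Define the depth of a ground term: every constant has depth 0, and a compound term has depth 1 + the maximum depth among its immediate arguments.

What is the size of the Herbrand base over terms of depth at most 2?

2655

First count ground terms of depth ≤ 2.
Count level by level. With function symbols g/2, h/2, the terms of depth ≤ k are the 3 constants together with each function applied to depth-≤(k−1) tuples, so N_k = 3 + N_{k-1}^2 + N_{k-1}^2.
N_0 = 3
N_1 = 3 + 3^2 + 3^2 = 21
N_2 = 3 + 21^2 + 21^2 = 885
So |H| = 885.
A ground atom is a predicate applied to a tuple of terms from H, so the count is the sum over predicates of |H|^arity:
  S: 885;  Q: 885;  R: 885
Total ground atoms: 885 + 885 + 885 = 2655.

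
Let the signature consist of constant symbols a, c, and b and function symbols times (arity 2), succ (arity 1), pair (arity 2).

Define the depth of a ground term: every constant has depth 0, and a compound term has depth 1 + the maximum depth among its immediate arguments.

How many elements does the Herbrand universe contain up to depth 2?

Let N_k count ground terms of depth at most k. Each non-constant term of depth ≤ k is some function symbol applied to depth-≤(k−1) arguments, giving N_k = 3 + N_{k-1}^2 + N_{k-1} + N_{k-1}^2.
N_0 = 3
N_1 = 3 + 3^2 + 3 + 3^2 = 24
N_2 = 3 + 24^2 + 24 + 24^2 = 1179

1179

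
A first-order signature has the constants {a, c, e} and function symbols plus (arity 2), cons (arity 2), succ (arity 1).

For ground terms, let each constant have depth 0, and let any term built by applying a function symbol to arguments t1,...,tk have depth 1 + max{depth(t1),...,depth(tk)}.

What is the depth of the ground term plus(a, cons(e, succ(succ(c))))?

4

depth(succ(c)) = 1 + depth(c) = 1 + 0 = 1
depth(succ(succ(c))) = 1 + depth(succ(c)) = 1 + 1 = 2
depth(cons(e, succ(succ(c)))) = 1 + max(0, 2) = 3
depth(plus(a, cons(e, succ(succ(c))))) = 1 + max(0, 3) = 4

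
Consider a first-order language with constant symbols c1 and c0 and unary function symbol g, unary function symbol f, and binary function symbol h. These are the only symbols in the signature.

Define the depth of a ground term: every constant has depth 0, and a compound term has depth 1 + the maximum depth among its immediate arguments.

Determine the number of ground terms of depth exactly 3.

15008

Let N_k count ground terms of depth at most k. Each non-constant term of depth ≤ k is some function symbol applied to depth-≤(k−1) arguments, giving N_k = 2 + N_{k-1} + N_{k-1} + N_{k-1}^2.
N_0 = 2
N_1 = 2 + 2 + 2 + 2^2 = 10
N_2 = 2 + 10 + 10 + 10^2 = 122
N_3 = 2 + 122 + 122 + 122^2 = 15130
Terms of depth exactly 3: N_3 − N_2 = 15130 − 122 = 15008.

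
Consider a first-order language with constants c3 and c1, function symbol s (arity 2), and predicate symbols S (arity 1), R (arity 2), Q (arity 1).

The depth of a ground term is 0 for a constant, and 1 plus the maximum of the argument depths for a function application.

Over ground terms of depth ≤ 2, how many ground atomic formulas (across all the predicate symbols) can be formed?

1520

First count ground terms of depth ≤ 2.
Let N_k = |{terms of depth ≤ k}|. Then N_0 = 2 and N_k = 2 + N_{k-1}^2 for k ≥ 1 (one summand per function symbol, arity giving the exponent).
N_0 = 2
N_1 = 2 + 2^2 = 6
N_2 = 2 + 6^2 = 38
So |H| = 38.
Ground atoms are formed by filling each argument slot of a predicate with a term from H, so an r-ary predicate gives |H|^r atoms:
  S: 38;  R: 38^2 = 1444;  Q: 38
Total ground atoms: 38 + 1444 + 38 = 1520.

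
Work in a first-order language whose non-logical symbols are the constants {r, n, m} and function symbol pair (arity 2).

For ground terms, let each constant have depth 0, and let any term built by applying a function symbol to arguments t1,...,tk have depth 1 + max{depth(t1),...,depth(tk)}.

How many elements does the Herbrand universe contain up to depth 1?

Count level by level. With function symbols pair/2, the terms of depth ≤ k are the 3 constants together with each function applied to depth-≤(k−1) tuples, so N_k = 3 + N_{k-1}^2.
N_0 = 3
N_1 = 3 + 3^2 = 12
Explicitly: r, n, m, pair(r, r), pair(r, n), pair(r, m), pair(n, r), pair(n, n), pair(n, m), pair(m, r), pair(m, n), pair(m, m).

12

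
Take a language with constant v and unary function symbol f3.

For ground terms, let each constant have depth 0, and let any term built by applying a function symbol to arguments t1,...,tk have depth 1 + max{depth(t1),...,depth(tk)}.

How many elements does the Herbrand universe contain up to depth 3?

Let N_k count ground terms of depth at most k. Each non-constant term of depth ≤ k is some function symbol applied to depth-≤(k−1) arguments, giving N_k = 1 + N_{k-1}.
N_0 = 1
N_1 = 1 + 1 = 2
N_2 = 1 + 2 = 3
N_3 = 1 + 3 = 4

4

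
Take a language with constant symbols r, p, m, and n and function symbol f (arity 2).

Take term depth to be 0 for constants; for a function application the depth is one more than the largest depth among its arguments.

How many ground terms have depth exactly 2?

384

Let N_k count ground terms of depth at most k. Each non-constant term of depth ≤ k is some function symbol applied to depth-≤(k−1) arguments, giving N_k = 4 + N_{k-1}^2.
N_0 = 4
N_1 = 4 + 4^2 = 20
N_2 = 4 + 20^2 = 404
Terms of depth exactly 2: N_2 − N_1 = 404 − 20 = 384.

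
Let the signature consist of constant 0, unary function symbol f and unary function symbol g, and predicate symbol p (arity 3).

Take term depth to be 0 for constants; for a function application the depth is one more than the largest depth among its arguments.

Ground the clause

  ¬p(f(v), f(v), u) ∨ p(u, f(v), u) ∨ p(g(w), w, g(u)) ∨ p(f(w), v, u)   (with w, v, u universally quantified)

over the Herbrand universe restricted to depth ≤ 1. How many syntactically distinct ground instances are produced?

Ground terms of depth ≤ 1:
  If N_k denotes the number of depth-≤k ground terms, the 1 constant gives N_0 = 1, and each function symbol of arity r contributes N_{k-1}^r new terms at level k: N_k = 1 + N_{k-1} + N_{k-1}.
  N_0 = 1
  N_1 = 1 + 1 + 1 = 3
So there are 3 ground terms available for substitution.
Each of w, v, u ranges independently over the available ground terms, and distinct assignments produce distinct instances.
Number of ground instances = 3^3 = 27.

27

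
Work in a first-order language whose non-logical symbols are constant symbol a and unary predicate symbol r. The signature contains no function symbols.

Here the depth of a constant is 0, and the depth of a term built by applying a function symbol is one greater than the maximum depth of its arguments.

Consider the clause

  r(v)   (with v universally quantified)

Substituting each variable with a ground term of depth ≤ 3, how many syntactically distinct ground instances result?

Ground terms of depth ≤ 3:
  With no function symbols every ground term is a constant, so there is exactly 1 ground term at every depth bound.
  N_0 = 1
  N_1 = 1
  N_2 = 1
  N_3 = 1
  Explicitly: a.
So there is exactly 1 ground term available for substitution.
The body mentions the single quantified variable v; since ground terms form a free algebra, no two substitutions collapse to the same formula.
Number of ground instances = 1.

1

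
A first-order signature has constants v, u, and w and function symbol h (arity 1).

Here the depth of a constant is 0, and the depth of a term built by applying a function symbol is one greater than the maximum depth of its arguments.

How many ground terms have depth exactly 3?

Write N_k for the number of ground terms of depth ≤ k. A term of depth ≤ k is either a constant or a function symbol applied to arguments of depth ≤ k−1, so N_k = 3 + N_{k-1}.
N_0 = 3
N_1 = 3 + 3 = 6
N_2 = 3 + 6 = 9
N_3 = 3 + 9 = 12
Terms of depth exactly 3: N_3 − N_2 = 12 − 9 = 3.

3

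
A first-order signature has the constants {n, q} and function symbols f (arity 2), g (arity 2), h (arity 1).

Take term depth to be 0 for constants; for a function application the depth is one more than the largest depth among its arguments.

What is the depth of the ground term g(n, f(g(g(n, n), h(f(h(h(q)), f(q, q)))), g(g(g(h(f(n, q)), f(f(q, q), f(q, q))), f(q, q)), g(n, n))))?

7

depth(g(n, n)) = 1 + max(0, 0) = 1
depth(h(q)) = 1 + depth(q) = 1 + 0 = 1
depth(h(h(q))) = 1 + depth(h(q)) = 1 + 1 = 2
depth(f(q, q)) = 1 + max(0, 0) = 1
depth(f(h(h(q)), f(q, q))) = 1 + max(2, 1) = 3
depth(h(f(h(h(q)), f(q, q)))) = 1 + depth(f(h(h(q)), f(q, q))) = 1 + 3 = 4
depth(g(g(n, n), h(f(h(h(q)), f(q, q))))) = 1 + max(1, 4) = 5
depth(f(n, q)) = 1 + max(0, 0) = 1
depth(h(f(n, q))) = 1 + depth(f(n, q)) = 1 + 1 = 2
depth(f(f(q, q), f(q, q))) = 1 + max(1, 1) = 2
depth(g(h(f(n, q)), f(f(q, q), f(q, q)))) = 1 + max(2, 2) = 3
depth(g(g(h(f(n, q)), f(f(q, q), f(q, q))), f(q, q))) = 1 + max(3, 1) = 4
depth(g(g(g(h(f(n, q)), f(f(q, q), f(q, q))), f(q, q)), g(n, n))) = 1 + max(4, 1) = 5
depth(f(g(g(n, n), h(f(h(h(q)), f(q, q)))), g(g(g(h(f(n, q)), f(f(q, q), f(q, q))), f(q, q)), g(n, n)))) = 1 + max(5, 5) = 6
depth(g(n, f(g(g(n, n), h(f(h(h(q)), f(q, q)))), g(g(g(h(f(n, q)), f(f(q, q), f(q, q))), f(q, q)), g(n, n))))) = 1 + max(0, 6) = 7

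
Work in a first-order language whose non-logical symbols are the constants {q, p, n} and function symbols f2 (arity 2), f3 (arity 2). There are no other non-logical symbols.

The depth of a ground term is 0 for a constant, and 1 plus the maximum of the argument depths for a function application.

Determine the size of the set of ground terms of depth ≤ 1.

Let N_k = |{terms of depth ≤ k}|. Then N_0 = 3 and N_k = 3 + N_{k-1}^2 + N_{k-1}^2 for k ≥ 1 (one summand per function symbol, arity giving the exponent).
N_0 = 3
N_1 = 3 + 3^2 + 3^2 = 21

21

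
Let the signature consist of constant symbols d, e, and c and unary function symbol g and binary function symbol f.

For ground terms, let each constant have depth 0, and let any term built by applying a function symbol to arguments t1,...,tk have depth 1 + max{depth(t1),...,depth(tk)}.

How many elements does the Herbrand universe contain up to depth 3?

59295

If N_k denotes the number of depth-≤k ground terms, the 3 constants give N_0 = 3, and each function symbol of arity r contributes N_{k-1}^r new terms at level k: N_k = 3 + N_{k-1} + N_{k-1}^2.
N_0 = 3
N_1 = 3 + 3 + 3^2 = 15
N_2 = 3 + 15 + 15^2 = 243
N_3 = 3 + 243 + 243^2 = 59295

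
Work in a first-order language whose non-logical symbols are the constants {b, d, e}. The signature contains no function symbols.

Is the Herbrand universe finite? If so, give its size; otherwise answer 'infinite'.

3

There are no function symbols, so every ground term is one of the 3 constants.
The Herbrand universe is {b, d, e}, which is finite with 3 elements.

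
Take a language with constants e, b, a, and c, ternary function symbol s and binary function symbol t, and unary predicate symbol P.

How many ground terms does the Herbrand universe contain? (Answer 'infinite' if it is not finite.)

infinite

The signature has at least one function symbol (s, arity 3) and at least one constant (e).
Iterating s gives infinitely many distinct ground terms: e, s(e, e, e), s(s(e, e, e), s(e, e, e), s(e, e, e)), ...
So the Herbrand universe is infinite.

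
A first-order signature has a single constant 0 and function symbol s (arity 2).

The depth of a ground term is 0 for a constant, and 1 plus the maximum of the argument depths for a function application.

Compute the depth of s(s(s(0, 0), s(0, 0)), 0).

3

depth(s(0, 0)) = 1 + max(0, 0) = 1
depth(s(s(0, 0), s(0, 0))) = 1 + max(1, 1) = 2
depth(s(s(s(0, 0), s(0, 0)), 0)) = 1 + max(2, 0) = 3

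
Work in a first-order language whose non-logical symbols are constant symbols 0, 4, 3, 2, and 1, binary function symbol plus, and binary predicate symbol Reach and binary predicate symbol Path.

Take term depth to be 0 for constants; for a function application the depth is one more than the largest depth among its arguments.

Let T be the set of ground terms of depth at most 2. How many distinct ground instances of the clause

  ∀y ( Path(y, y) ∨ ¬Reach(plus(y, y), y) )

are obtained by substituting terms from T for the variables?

905

Ground terms of depth ≤ 2:
  Write N_k for the number of ground terms of depth ≤ k. A term of depth ≤ k is either a constant or a function symbol applied to arguments of depth ≤ k−1, so N_k = 5 + N_{k-1}^2.
  N_0 = 5
  N_1 = 5 + 5^2 = 30
  N_2 = 5 + 30^2 = 905
So there are 905 ground terms available for substitution.
The clause has 1 distinct variable (y), which appears in the body. In the free term algebra distinct substitutions yield syntactically distinct ground instances.
Number of ground instances = 905.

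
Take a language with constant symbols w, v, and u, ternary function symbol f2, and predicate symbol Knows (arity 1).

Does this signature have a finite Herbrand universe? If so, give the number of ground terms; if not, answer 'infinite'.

infinite

The signature has at least one function symbol (f2, arity 3) and at least one constant (w).
Iterating f2 gives infinitely many distinct ground terms: w, f2(w, w, w), f2(f2(w, w, w), f2(w, w, w), f2(w, w, w)), ...
So the Herbrand universe is infinite.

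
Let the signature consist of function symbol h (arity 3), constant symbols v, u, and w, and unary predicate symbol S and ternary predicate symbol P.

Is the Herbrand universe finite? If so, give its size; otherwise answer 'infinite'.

infinite

The signature has at least one function symbol (h, arity 3) and at least one constant (v).
Iterating h gives infinitely many distinct ground terms: v, h(v, v, v), h(h(v, v, v), h(v, v, v), h(v, v, v)), ...
So the Herbrand universe is infinite.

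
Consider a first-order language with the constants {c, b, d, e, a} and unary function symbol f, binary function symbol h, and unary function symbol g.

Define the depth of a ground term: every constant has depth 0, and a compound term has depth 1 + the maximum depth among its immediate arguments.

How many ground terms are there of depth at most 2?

Write N_k for the number of ground terms of depth ≤ k. A term of depth ≤ k is either a constant or a function symbol applied to arguments of depth ≤ k−1, so N_k = 5 + N_{k-1} + N_{k-1}^2 + N_{k-1}.
N_0 = 5
N_1 = 5 + 5 + 5^2 + 5 = 40
N_2 = 5 + 40 + 40^2 + 40 = 1685

1685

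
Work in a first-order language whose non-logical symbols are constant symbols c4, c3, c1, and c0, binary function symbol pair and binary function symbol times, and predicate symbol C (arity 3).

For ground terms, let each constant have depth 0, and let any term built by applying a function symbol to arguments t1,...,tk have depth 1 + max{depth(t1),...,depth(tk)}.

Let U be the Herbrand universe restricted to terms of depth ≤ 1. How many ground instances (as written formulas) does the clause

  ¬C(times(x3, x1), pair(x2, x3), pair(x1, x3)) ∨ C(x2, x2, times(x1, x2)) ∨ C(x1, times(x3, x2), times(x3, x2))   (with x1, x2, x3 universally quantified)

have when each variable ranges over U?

46656

Ground terms of depth ≤ 1:
  Count level by level. With function symbols pair/2, times/2, the terms of depth ≤ k are the 4 constants together with each function applied to depth-≤(k−1) tuples, so N_k = 4 + N_{k-1}^2 + N_{k-1}^2.
  N_0 = 4
  N_1 = 4 + 4^2 + 4^2 = 36
So there are 36 ground terms available for substitution.
There are 3 variables to instantiate (x1, x2, x3), each occurring in at least one literal, so different choices give different ground instances.
Number of ground instances = 36^3 = 46656.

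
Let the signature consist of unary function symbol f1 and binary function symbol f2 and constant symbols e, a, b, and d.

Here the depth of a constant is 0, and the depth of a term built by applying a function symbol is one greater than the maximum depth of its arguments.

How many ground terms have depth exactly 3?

If N_k denotes the number of depth-≤k ground terms, the 4 constants give N_0 = 4, and each function symbol of arity r contributes N_{k-1}^r new terms at level k: N_k = 4 + N_{k-1} + N_{k-1}^2.
N_0 = 4
N_1 = 4 + 4 + 4^2 = 24
N_2 = 4 + 24 + 24^2 = 604
N_3 = 4 + 604 + 604^2 = 365424
Terms of depth exactly 3: N_3 − N_2 = 365424 − 604 = 364820.

364820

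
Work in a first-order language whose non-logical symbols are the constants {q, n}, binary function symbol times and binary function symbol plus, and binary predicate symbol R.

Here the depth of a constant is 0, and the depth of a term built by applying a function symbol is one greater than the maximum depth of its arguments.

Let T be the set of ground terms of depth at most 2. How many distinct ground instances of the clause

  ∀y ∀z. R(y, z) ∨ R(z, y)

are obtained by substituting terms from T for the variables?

Ground terms of depth ≤ 2:
  Let N_k count ground terms of depth at most k. Each non-constant term of depth ≤ k is some function symbol applied to depth-≤(k−1) arguments, giving N_k = 2 + N_{k-1}^2 + N_{k-1}^2.
  N_0 = 2
  N_1 = 2 + 2^2 + 2^2 = 10
  N_2 = 2 + 10^2 + 10^2 = 202
So there are 202 ground terms available for substitution.
Each of y, z ranges independently over the available ground terms, and distinct assignments produce distinct instances.
Number of ground instances = 202^2 = 40804.

40804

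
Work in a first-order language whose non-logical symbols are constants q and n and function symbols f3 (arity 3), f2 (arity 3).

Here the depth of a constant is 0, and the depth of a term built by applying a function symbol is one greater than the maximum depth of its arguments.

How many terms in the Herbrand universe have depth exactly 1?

Count level by level. With function symbols f3/3, f2/3, the terms of depth ≤ k are the 2 constants together with each function applied to depth-≤(k−1) tuples, so N_k = 2 + N_{k-1}^3 + N_{k-1}^3.
N_0 = 2
N_1 = 2 + 2^3 + 2^3 = 18
Terms of depth exactly 1: N_1 − N_0 = 18 − 2 = 16.

16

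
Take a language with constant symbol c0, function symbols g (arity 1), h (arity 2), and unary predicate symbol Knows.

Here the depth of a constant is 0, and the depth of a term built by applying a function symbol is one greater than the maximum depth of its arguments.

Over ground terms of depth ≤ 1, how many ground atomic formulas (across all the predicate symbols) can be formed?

3

First count ground terms of depth ≤ 1.
Let N_k = |{terms of depth ≤ k}|. Then N_0 = 1 and N_k = 1 + N_{k-1} + N_{k-1}^2 for k ≥ 1 (one summand per function symbol, arity giving the exponent).
N_0 = 1
N_1 = 1 + 1 + 1^2 = 3
Explicitly: c0, g(c0), h(c0, c0).
So |H| = 3.
A ground atom is a predicate applied to a tuple of terms from H, so the count is the sum over predicates of |H|^arity:
  Knows: 3
Total ground atoms: 3.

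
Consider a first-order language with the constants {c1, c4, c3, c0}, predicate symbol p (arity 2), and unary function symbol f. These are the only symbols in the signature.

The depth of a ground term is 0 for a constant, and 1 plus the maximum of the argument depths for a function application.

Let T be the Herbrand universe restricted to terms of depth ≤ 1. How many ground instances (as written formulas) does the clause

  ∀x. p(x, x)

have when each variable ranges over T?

Ground terms of depth ≤ 1:
  Let N_k count ground terms of depth at most k. Each non-constant term of depth ≤ k is some function symbol applied to depth-≤(k−1) arguments, giving N_k = 4 + N_{k-1}.
  N_0 = 4
  N_1 = 4 + 4 = 8
  Explicitly: c1, c4, c3, c0, f(c1), f(c4), f(c3), f(c0).
So there are 8 ground terms available for substitution.
The variable x ranges independently over the available ground terms, and distinct assignments produce distinct instances.
Number of ground instances = 8.

8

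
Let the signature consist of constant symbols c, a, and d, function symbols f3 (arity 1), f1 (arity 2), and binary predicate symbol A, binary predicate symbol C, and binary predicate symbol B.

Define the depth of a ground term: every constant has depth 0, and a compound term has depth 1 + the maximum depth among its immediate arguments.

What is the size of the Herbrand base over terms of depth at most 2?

177147

First count ground terms of depth ≤ 2.
Let N_k = |{terms of depth ≤ k}|. Then N_0 = 3 and N_k = 3 + N_{k-1} + N_{k-1}^2 for k ≥ 1 (one summand per function symbol, arity giving the exponent).
N_0 = 3
N_1 = 3 + 3 + 3^2 = 15
N_2 = 3 + 15 + 15^2 = 243
So |H| = 243.
Each predicate of arity r yields |H|^r ground atoms (one per choice of an r-tuple from H):
  A: 243^2 = 59049;  C: 243^2 = 59049;  B: 243^2 = 59049
Total ground atoms: 59049 + 59049 + 59049 = 177147.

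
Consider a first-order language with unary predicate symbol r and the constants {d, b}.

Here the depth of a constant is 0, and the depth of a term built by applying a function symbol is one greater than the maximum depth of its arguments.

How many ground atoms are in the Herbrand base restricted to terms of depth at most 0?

2

First count ground terms of depth ≤ 0.
With no function symbols every ground term is a constant, so there are exactly 2 ground terms at every depth bound.
N_0 = 2
Explicitly: d, b.
So |H| = 2.
For each predicate symbol, the number of ground atoms is |H| raised to its arity; summing:
  r: 2
Total ground atoms: 2.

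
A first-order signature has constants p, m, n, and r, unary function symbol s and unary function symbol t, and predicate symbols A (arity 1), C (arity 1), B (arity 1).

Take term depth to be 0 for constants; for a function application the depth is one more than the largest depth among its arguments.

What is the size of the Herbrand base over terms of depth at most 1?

First count ground terms of depth ≤ 1.
If N_k denotes the number of depth-≤k ground terms, the 4 constants give N_0 = 4, and each function symbol of arity r contributes N_{k-1}^r new terms at level k: N_k = 4 + N_{k-1} + N_{k-1}.
N_0 = 4
N_1 = 4 + 4 + 4 = 12
Explicitly: p, m, n, r, s(p), s(m), s(n), s(r), t(p), t(m), t(n), t(r).
So |H| = 12.
A ground atom is a predicate applied to a tuple of terms from H, so the count is the sum over predicates of |H|^arity:
  A: 12;  C: 12;  B: 12
Total ground atoms: 12 + 12 + 12 = 36.

36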